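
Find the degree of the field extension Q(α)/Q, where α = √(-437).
[Q(α):Q] = 2

[Q(α):Q] equals the degree of the minimal polynomial of α. Here α^2 = -437 and x^2 + 437 is irreducible (d = -437 is squarefree, ≠ 1, hence not a square), so deg(m_α) = 2. Thus [Q(α):Q] = 2.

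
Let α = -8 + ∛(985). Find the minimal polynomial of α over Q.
m_α(x) = x^3 + 24x^2 + 192x - 473

Set β = α + 8 = ∛(985), so β^3 = 985. Then (α + 8)^3 - 985 = 0, i.e. α is a root of g(x) = (x + 8)^3 - 985 = x^3 + 24x^2 + 192x - 473. Since g(x) = h(x + 8) where h(x) = x^3 - 985, and h is irreducible over Q (because 985 is not a perfect cube, so h has no rational root, and a monic cubic with no rational root is irreducible), g is also irreducible (irreducibility is preserved under the substitution x → x + 8). Hence m_α(x) = x^3 + 24x^2 + 192x - 473.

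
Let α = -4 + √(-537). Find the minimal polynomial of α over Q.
m_α(x) = x^2 + 8x + 553

From α + 4 = √(-537), squaring gives (α + 4)^2 = -537, i.e. α^2 + 8α + 16 = -537, so α^2 + 8α + 553 = 0. The discriminant of x^2 + 8x + 553 is (8)^2 - 4·(553) = 64 - 2212 = -2148, and 4·(-537) is not a perfect square in Q since -537 is squarefree and ≠ 1. Hence x^2 + 8x + 553 is irreducible over Q and is the minimal polynomial of α.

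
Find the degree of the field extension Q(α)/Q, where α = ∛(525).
[Q(α):Q] = 3

The minimal polynomial of α is x^3 - 525, irreducible over Q since 525 is not a perfect cube (so x^3 - 525 has no rational root). Hence [Q(α):Q] = deg(m_α) = 3.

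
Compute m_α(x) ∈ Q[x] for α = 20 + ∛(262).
m_α(x) = x^3 - 60x^2 + 1200x - 8262

Set β = α - 20 = ∛(262), so β^3 = 262. Then (α - 20)^3 - 262 = 0, i.e. α is a root of g(x) = (x - 20)^3 - 262 = x^3 - 60x^2 + 1200x - 8262. Since g(x) = h(x - 20) where h(x) = x^3 - 262, and h is irreducible over Q (because 262 is not a perfect cube, so h has no rational root, and a monic cubic with no rational root is irreducible), g is also irreducible (irreducibility is preserved under the substitution x → x - 20). Hence m_α(x) = x^3 - 60x^2 + 1200x - 8262.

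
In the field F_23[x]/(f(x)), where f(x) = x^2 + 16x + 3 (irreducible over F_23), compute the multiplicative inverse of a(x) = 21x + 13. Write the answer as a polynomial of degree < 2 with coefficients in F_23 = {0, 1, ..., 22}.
a(x)^(-1) ≡ 21x + 1 (mod f(x))

Since f is irreducible over F_23, F_23[x]/(f) is a field and a(x) ≠ 0 has an inverse. Apply the extended Euclidean algorithm to f(x) and a(x) in F_23[x]: f(x) = (11x + 6)·a(x) + (17). The last nonzero remainder is the constant 17 = gcd(f, a) in F_23. Back-substituting through the division chain expresses 17 = s(x)·a(x) + t(x)·f(x) with s(x) ≡ 12x + 17 (mod f), so (12x + 17)·a(x) ≡ 17 (mod f). Multiplying by 17^(-1) ≡ 19 in F_23 gives a(x)^(-1) ≡ 19·(12x + 17) ≡ 21x + 1 (mod f). Check: (21x + 13)·(21x + 1) = 4x^2 + 18x + 13 ≡ 1 (mod x^2 + 16x + 3).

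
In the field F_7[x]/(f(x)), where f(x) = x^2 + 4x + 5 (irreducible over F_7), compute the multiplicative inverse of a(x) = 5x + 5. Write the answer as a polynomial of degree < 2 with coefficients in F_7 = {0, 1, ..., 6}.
a(x)^(-1) ≡ 2x + 6 (mod f(x))

Since f is irreducible over F_7, F_7[x]/(f) is a field and a(x) ≠ 0 has an inverse. Apply the extended Euclidean algorithm to f(x) and a(x) in F_7[x]: f(x) = (3x + 2)·a(x) + (2). The last nonzero remainder is the constant 2 = gcd(f, a) in F_7. Back-substituting through the division chain expresses 2 = s(x)·a(x) + t(x)·f(x) with s(x) ≡ 4x + 5 (mod f), so (4x + 5)·a(x) ≡ 2 (mod f). Multiplying by 2^(-1) ≡ 4 in F_7 gives a(x)^(-1) ≡ 4·(4x + 5) ≡ 2x + 6 (mod f). Check: (5x + 5)·(2x + 6) = 3x^2 + 5x + 2 ≡ 1 (mod x^2 + 4x + 5).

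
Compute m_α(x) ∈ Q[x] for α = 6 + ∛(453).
m_α(x) = x^3 - 18x^2 + 108x - 669

Set β = α - 6 = ∛(453), so β^3 = 453. Then (α - 6)^3 - 453 = 0, i.e. α is a root of g(x) = (x - 6)^3 - 453 = x^3 - 18x^2 + 108x - 669. Since g(x) = h(x - 6) where h(x) = x^3 - 453, and h is irreducible over Q (because 453 is not a perfect cube, so h has no rational root, and a monic cubic with no rational root is irreducible), g is also irreducible (irreducibility is preserved under the substitution x → x - 6). Hence m_α(x) = x^3 - 18x^2 + 108x - 669.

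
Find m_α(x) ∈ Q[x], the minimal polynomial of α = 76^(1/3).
m_α(x) = x^3 - 76

α satisfies α^3 = 76, so x^3 - 76 annihilates α. By the rational root test, a rational root p/q (in lowest terms) of x^3 - 76 would satisfy p^3 = 76 q^3, forcing q = 1 and p^3 = 76; but 76 is not a perfect cube, contradiction. A monic cubic over Q with no rational root is irreducible (any nontrivial factorization would include a linear factor). Hence x^3 - 76 is the minimal polynomial of α, and in particular [Q(α):Q] = 3.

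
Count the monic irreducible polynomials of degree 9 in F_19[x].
There are 35854187880 monic irreducible polynomials of degree 9 over F_19

Each element of F_{19^9} that lies in no proper subfield is a root of exactly one monic irreducible of degree 9 over F_19, and each such polynomial has 9 distinct roots in F_{19^9}. By Möbius inversion the count is N_19(9) = (1/9) Σ_{d|9} μ(9/d) · 19^d = (1/9)(μ(9)·19^1 + μ(3)·19^3 + μ(1)·19^9) = 322687690920/9 = 35854187880.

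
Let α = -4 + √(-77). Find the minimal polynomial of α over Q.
m_α(x) = x^2 + 8x + 93

From α + 4 = √(-77), squaring gives (α + 4)^2 = -77, i.e. α^2 + 8α + 16 = -77, so α^2 + 8α + 93 = 0. The discriminant of x^2 + 8x + 93 is (8)^2 - 4·(93) = 64 - 372 = -308, and 4·(-77) is not a perfect square in Q since -77 is squarefree and ≠ 1. Hence x^2 + 8x + 93 is irreducible over Q and is the minimal polynomial of α.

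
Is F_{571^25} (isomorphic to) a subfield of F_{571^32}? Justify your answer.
No: F_{571^25} is not a subfield of F_{571^32}

F_{p^m} embeds in F_{p^n} iff m | n. Here 25 ∤ 32 (since 32 = 1·25 + 7 with remainder 7 ≠ 0), so F_{571^25} is not a subfield of F_{571^32}. Equivalently: if it were, the tower law would give 25 = [F_{571^25}:F_571] dividing [F_{571^32}:F_571] = 32, contradiction.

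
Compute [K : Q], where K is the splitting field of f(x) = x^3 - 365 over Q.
[K : Q] = 6

The roots of x^3 - 365 are ∛365, ω∛365, ω^2∛365 where ω = e^(2πi/3) is a primitive cube root of unity, so K = Q(∛365, ω). Now [Q(∛365):Q] = 3 (since 365 is not a perfect cube, x^3 - 365 is irreducible) and [Q(ω):Q] = 2. Both 2 and 3 divide [K:Q], and [K:Q] ≤ 3·2 = 6, so [K:Q] = 6. (Equivalently: Q(∛365) ⊂ R but ω ∉ R, so [K : Q(∛365)] = 2.)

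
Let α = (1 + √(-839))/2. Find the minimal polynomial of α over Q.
m_α(x) = x^2 - x + 210

From 2α - 1 = √(-839), squaring gives (2α - 1)^2 = -839, i.e. 4α^2 - 4α + 1 = -839, so α^2 - α + (1 + 839)/4 = 0. Since -839 ≡ 1 (mod 4), (1 + 839)/4 = 210 ∈ Z. The polynomial x^2 - x + 210 has discriminant 1 - 4·(210) = -839, which is not a perfect square in Q (d = -839 is squarefree and ≠ 1), so x^2 - x + 210 is irreducible over Q. It is the minimal polynomial of α.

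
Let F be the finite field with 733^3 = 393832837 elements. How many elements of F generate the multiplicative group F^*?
There are φ(393832836) = 122316480 primitive elements

F_q^* is cyclic of order q - 1 = 393832836. A cyclic group of order m has exactly φ(m) generators. Here m = 393832836 = 2^2 · 3^2 · 19 · 61 · 9439, so the number of primitive elements is φ(393832836) = 122316480.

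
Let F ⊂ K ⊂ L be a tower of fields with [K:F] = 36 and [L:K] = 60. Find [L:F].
[L:F] = 2160

The tower law says that for any tower of field extensions F ⊂ K ⊂ L with finite degrees, [L:F] = [L:K] · [K:F]. Here this gives [L:F] = 60 · 36 = 2160.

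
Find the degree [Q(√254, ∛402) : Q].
[Q(√254, ∛402) : Q] = 6

Let L = Q(√254, ∛402). Since Q(√254) ⊂ L and [Q(√254):Q] = 2, the tower law gives 2 | [L:Q]. Likewise Q(∛402) ⊂ L with [Q(∛402):Q] = 3 (because 402 is not a perfect cube), so 3 | [L:Q]. As gcd(2,3) = 1, [L:Q] is divisible by 6. Conversely L is generated over Q by √254 and ∛402, so [L:Q] ≤ 2·3 = 6. Therefore [Q(√254, ∛402) : Q] = 6.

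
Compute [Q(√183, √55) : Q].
[Q(√183, √55) : Q] = 4

[Q(√183):Q] = 2 (min poly x^2 - 183, irreducible since 183 is squarefree > 1). For the top step, suppose √55 ∈ Q(√183), say √55 = c + d√183 with c, d ∈ Q. Squaring: 55 = c^2 + 183d^2 + 2cd√183. Since √183 ∉ Q this forces 2cd = 0. If d = 0 then √55 = c ∈ Q, contradicting 55 squarefree > 1. If c = 0 then 55 = 183d^2, so 183·55 = (183d)^2 is a perfect square in Q — but 183·55 = 10065 is not a perfect square (since 183 and 55 are distinct squarefree integers). Contradiction. Hence √55 ∉ Q(√183), so x^2 - 55 stays irreducible over Q(√183) and [Q(√183, √55) : Q(√183)] = 2. By the tower law, [Q(√183, √55) : Q] = 2 · 2 = 4.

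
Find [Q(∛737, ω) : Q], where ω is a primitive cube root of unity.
[Q(∛737, ω) : Q] = 6

[Q(∛737):Q] = 3 (min poly x^3 - 737, irreducible since 737 is not a perfect cube). [Q(ω):Q] = 2 (min poly x^2 + x + 1). Since Q(∛737) ⊂ R and ω ∉ R, we have ω ∉ Q(∛737), so x^2 + x + 1 remains irreducible over Q(∛737) and [Q(∛737, ω) : Q(∛737)] = 2. By the tower law, [Q(∛737, ω) : Q] = 3 · 2 = 6. (In fact Q(∛737, ω) is the splitting field of x^3 - 737 over Q.)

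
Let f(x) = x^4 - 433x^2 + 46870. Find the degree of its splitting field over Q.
[K : Q] = 4

Solving the quadratic in x^2: x^2 = (433 ± √(433^2 - 4·46870))/2 = (433 ± √9)/2 = (433 ± 3)/2, giving x^2 = 218 or x^2 = 215. So f(x) = (x^2 - 218)(x^2 - 215) and the roots of f are ±√218, ±√215. Hence the splitting field is K = Q(√218, √215). Since 218 and 215 are distinct squarefree integers > 1, their product 46870 is not a perfect square, so √215 ∉ Q(√218). By the tower law [K:Q] = [Q(√218,√215):Q(√218)] · [Q(√218):Q] = 2 · 2 = 4.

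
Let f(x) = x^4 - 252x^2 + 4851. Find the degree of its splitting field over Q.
[K : Q] = 4

Solving the quadratic in x^2: x^2 = (252 ± √(252^2 - 4·4851))/2 = (252 ± √44100)/2 = (252 ± 210)/2, giving x^2 = 231 or x^2 = 21. So f(x) = (x^2 - 231)(x^2 - 21) and the roots of f are ±√231, ±√21. Hence the splitting field is K = Q(√231, √21). Since 231 and 21 are distinct squarefree integers > 1, their product 4851 is not a perfect square, so √21 ∉ Q(√231). By the tower law [K:Q] = [Q(√231,√21):Q(√231)] · [Q(√231):Q] = 2 · 2 = 4.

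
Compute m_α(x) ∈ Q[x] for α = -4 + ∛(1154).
m_α(x) = x^3 + 12x^2 + 48x - 1090

Set β = α + 4 = ∛(1154), so β^3 = 1154. Then (α + 4)^3 - 1154 = 0, i.e. α is a root of g(x) = (x + 4)^3 - 1154 = x^3 + 12x^2 + 48x - 1090. Since g(x) = h(x + 4) where h(x) = x^3 - 1154, and h is irreducible over Q (because 1154 is not a perfect cube, so h has no rational root, and a monic cubic with no rational root is irreducible), g is also irreducible (irreducibility is preserved under the substitution x → x + 4). Hence m_α(x) = x^3 + 12x^2 + 48x - 1090.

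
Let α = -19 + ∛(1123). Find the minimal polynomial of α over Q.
m_α(x) = x^3 + 57x^2 + 1083x + 5736

Set β = α + 19 = ∛(1123), so β^3 = 1123. Then (α + 19)^3 - 1123 = 0, i.e. α is a root of g(x) = (x + 19)^3 - 1123 = x^3 + 57x^2 + 1083x + 5736. Since g(x) = h(x + 19) where h(x) = x^3 - 1123, and h is irreducible over Q (because 1123 is not a perfect cube, so h has no rational root, and a monic cubic with no rational root is irreducible), g is also irreducible (irreducibility is preserved under the substitution x → x + 19). Hence m_α(x) = x^3 + 57x^2 + 1083x + 5736.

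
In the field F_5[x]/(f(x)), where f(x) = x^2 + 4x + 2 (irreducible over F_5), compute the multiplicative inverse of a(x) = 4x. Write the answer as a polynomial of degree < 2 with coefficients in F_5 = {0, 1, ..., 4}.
a(x)^(-1) ≡ 3x + 2 (mod f(x))

Since f is irreducible over F_5, F_5[x]/(f) is a field and a(x) ≠ 0 has an inverse. Apply the extended Euclidean algorithm to f(x) and a(x) in F_5[x]: f(x) = (4x + 1)·a(x) + (2). The last nonzero remainder is the constant 2 = gcd(f, a) in F_5. Back-substituting through the division chain expresses 2 = s(x)·a(x) + t(x)·f(x) with s(x) ≡ x + 4 (mod f), so (x + 4)·a(x) ≡ 2 (mod f). Multiplying by 2^(-1) ≡ 3 in F_5 gives a(x)^(-1) ≡ 3·(x + 4) ≡ 3x + 2 (mod f). Check: (4x)·(3x + 2) = 2x^2 + 3x ≡ 1 (mod x^2 + 4x + 2).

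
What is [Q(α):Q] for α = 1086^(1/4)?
[Q(α):Q] = 4

α is a root of x^4 - 1086. By Eisenstein's criterion at the prime p = 2 (which divides the constant term 1086 but p^2 = 4 does not, since 1086 is squarefree), x^4 - 1086 is irreducible over Q. Hence [Q(α):Q] = 4.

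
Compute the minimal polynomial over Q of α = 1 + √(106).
m_α(x) = x^2 - 2x - 105

From α - 1 = √(106), squaring gives (α - 1)^2 = 106, i.e. α^2 - 2α + 1 = 106, so α^2 - 2α - 105 = 0. The discriminant of x^2 - 2x - 105 is (-2)^2 - 4·(-105) = 4 + 420 = 424, and 4·(106) is not a perfect square in Q since 106 is squarefree and ≠ 1. Hence x^2 - 2x - 105 is irreducible over Q and is the minimal polynomial of α.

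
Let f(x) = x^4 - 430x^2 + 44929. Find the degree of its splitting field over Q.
[K : Q] = 4

Solving the quadratic in x^2: x^2 = (430 ± √(430^2 - 4·44929))/2 = (430 ± √5184)/2 = (430 ± 72)/2, giving x^2 = 251 or x^2 = 179. So f(x) = (x^2 - 251)(x^2 - 179) and the roots of f are ±√251, ±√179. Hence the splitting field is K = Q(√251, √179). Since 251 and 179 are distinct squarefree integers > 1, their product 44929 is not a perfect square, so √179 ∉ Q(√251). By the tower law [K:Q] = [Q(√251,√179):Q(√251)] · [Q(√251):Q] = 2 · 2 = 4.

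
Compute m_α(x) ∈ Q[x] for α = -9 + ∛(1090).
m_α(x) = x^3 + 27x^2 + 243x - 361

Set β = α + 9 = ∛(1090), so β^3 = 1090. Then (α + 9)^3 - 1090 = 0, i.e. α is a root of g(x) = (x + 9)^3 - 1090 = x^3 + 27x^2 + 243x - 361. Since g(x) = h(x + 9) where h(x) = x^3 - 1090, and h is irreducible over Q (because 1090 is not a perfect cube, so h has no rational root, and a monic cubic with no rational root is irreducible), g is also irreducible (irreducibility is preserved under the substitution x → x + 9). Hence m_α(x) = x^3 + 27x^2 + 243x - 361.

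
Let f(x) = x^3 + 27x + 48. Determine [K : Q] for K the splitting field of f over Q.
[K : Q] = 6

By the rational root test, any rational root of the monic integer polynomial f(x) = x^3 + 27x + 48 must be an integer dividing the constant term 48, i.e. one of ±{1, 2, 3, 4, 6, 8, 12, 16, 24, 48}. Evaluating: f(1) = 76, f(-1) = 20, f(2) = 110, f(-2) = -14, f(3) = 156, f(-3) = -60, f(4) = 220, f(-4) = -124, f(6) = 426, f(-6) = -330, f(8) = 776, f(-8) = -680, f(12) = 2100, f(-12) = -2004, f(16) = 4576, f(-16) = -4480, f(24) = 14520, f(-24) = -14424, f(48) = 111936, f(-48) = -111840; none is 0, so f has no rational root and is therefore irreducible over Q (a cubic with no linear factor over a field is irreducible). For an irreducible cubic, the Galois group is A_3 or S_3 according as the discriminant disc(f) = -4a^3 - 27b^2 = -4·(27)^3 - 27·(48)^2 = -140940 is or is not a square in Q. Here disc(f) = -140940 is not a perfect square in Q, so the Galois group of f over Q is not contained in A_3 and must be all of S_3. The splitting field has degree |S_3| = 6 over Q, so [K : Q] = 6.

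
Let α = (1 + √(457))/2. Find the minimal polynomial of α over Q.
m_α(x) = x^2 - x - 114

From 2α - 1 = √(457), squaring gives (2α - 1)^2 = 457, i.e. 4α^2 - 4α + 1 = 457, so α^2 - α + (1 - 457)/4 = 0. Since 457 ≡ 1 (mod 4), (1 - 457)/4 = -114 ∈ Z. The polynomial x^2 - x - 114 has discriminant 1 - 4·(-114) = 457, which is not a perfect square in Q (d = 457 is squarefree and ≠ 1), so x^2 - x - 114 is irreducible over Q. It is the minimal polynomial of α.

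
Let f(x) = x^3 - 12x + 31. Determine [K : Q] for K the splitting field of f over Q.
[K : Q] = 6

By the rational root test, any rational root of the monic integer polynomial f(x) = x^3 - 12x + 31 must be an integer dividing the constant term 31, i.e. one of ±{1, 31}. Evaluating: f(1) = 20, f(-1) = 42, f(31) = 29450, f(-31) = -29388; none is 0, so f has no rational root and is therefore irreducible over Q (a cubic with no linear factor over a field is irreducible). For an irreducible cubic, the Galois group is A_3 or S_3 according as the discriminant disc(f) = -4a^3 - 27b^2 = -4·(-12)^3 - 27·(31)^2 = -19035 is or is not a square in Q. Here disc(f) = -19035 is not a perfect square in Q, so the Galois group of f over Q is not contained in A_3 and must be all of S_3. The splitting field has degree |S_3| = 6 over Q, so [K : Q] = 6.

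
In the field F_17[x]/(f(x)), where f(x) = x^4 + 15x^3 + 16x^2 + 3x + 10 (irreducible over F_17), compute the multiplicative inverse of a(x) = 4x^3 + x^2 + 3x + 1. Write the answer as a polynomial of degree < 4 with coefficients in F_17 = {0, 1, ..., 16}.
a(x)^(-1) ≡ 3x^3 + 5x^2 + 7x + 2 (mod f(x))

Since f is irreducible over F_17, F_17[x]/(f) is a field and a(x) ≠ 0 has an inverse. Apply the extended Euclidean algorithm to f(x) and a(x) in F_17[x]: f(x) = (13x + 9)·a(x) + (2x^2 + 14x + 1);  a(x) = (2x + 12)·(2x^2 + 14x + 1) + (3x + 6);  (2x^2 + 14x + 1) = (12x + 9)·(3x + 6) + (15). The last nonzero remainder is the constant 15 = gcd(f, a) in F_17. Back-substituting through the division chain expresses 15 = s(x)·a(x) + t(x)·f(x) with s(x) ≡ 11x^3 + 7x^2 + 3x + 13 (mod f), so (11x^3 + 7x^2 + 3x + 13)·a(x) ≡ 15 (mod f). Multiplying by 15^(-1) ≡ 8 in F_17 gives a(x)^(-1) ≡ 8·(11x^3 + 7x^2 + 3x + 13) ≡ 3x^3 + 5x^2 + 7x + 2 (mod f). Check: (4x^3 + x^2 + 3x + 1)·(3x^3 + 5x^2 + 7x + 2) = 12x^6 + 6x^5 + 8x^4 + 16x^3 + 11x^2 + 13x + 2 ≡ 1 (mod x^4 + 15x^3 + 16x^2 + 3x + 10).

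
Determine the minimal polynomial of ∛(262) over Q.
m_α(x) = x^3 - 262

α satisfies α^3 = 262, so x^3 - 262 annihilates α. By the rational root test, a rational root p/q (in lowest terms) of x^3 - 262 would satisfy p^3 = 262 q^3, forcing q = 1 and p^3 = 262; but 262 is not a perfect cube, contradiction. A monic cubic over Q with no rational root is irreducible (any nontrivial factorization would include a linear factor). Hence x^3 - 262 is the minimal polynomial of α, and in particular [Q(α):Q] = 3.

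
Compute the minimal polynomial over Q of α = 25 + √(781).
m_α(x) = x^2 - 50x - 156

From α - 25 = √(781), squaring gives (α - 25)^2 = 781, i.e. α^2 - 50α + 625 = 781, so α^2 - 50α - 156 = 0. The discriminant of x^2 - 50x - 156 is (-50)^2 - 4·(-156) = 2500 + 624 = 3124, and 4·(781) is not a perfect square in Q since 781 is squarefree and ≠ 1. Hence x^2 - 50x - 156 is irreducible over Q and is the minimal polynomial of α.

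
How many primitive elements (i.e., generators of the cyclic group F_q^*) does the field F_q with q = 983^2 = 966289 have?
There are φ(966288) = 313600 primitive elements

F_q^* is cyclic of order q - 1 = 966288. A cyclic group of order m has exactly φ(m) generators. Here m = 966288 = 2^4 · 3 · 41 · 491, so the number of primitive elements is φ(966288) = 313600.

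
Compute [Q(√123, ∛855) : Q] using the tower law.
[Q(√123, ∛855) : Q] = 6

Let L = Q(√123, ∛855). Since Q(√123) ⊂ L and [Q(√123):Q] = 2, the tower law gives 2 | [L:Q]. Likewise Q(∛855) ⊂ L with [Q(∛855):Q] = 3 (because 855 is not a perfect cube), so 3 | [L:Q]. As gcd(2,3) = 1, [L:Q] is divisible by 6. Conversely L is generated over Q by √123 and ∛855, so [L:Q] ≤ 2·3 = 6. Therefore [Q(√123, ∛855) : Q] = 6.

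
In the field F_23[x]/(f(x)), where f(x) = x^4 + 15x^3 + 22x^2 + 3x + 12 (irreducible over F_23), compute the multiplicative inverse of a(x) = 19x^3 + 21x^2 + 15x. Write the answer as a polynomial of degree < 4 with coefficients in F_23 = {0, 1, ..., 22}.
a(x)^(-1) ≡ 15x^3 + 21x^2 + 22x + 12 (mod f(x))

Since f is irreducible over F_23, F_23[x]/(f) is a field and a(x) ≠ 0 has an inverse. Apply the extended Euclidean algorithm to f(x) and a(x) in F_23[x]: f(x) = (17x + 5)·a(x) + (7x^2 + 20x + 12);  a(x) = (6x + 22)·(7x^2 + 20x + 12) + (9x + 12);  (7x^2 + 20x + 12) = (11x + 8)·(9x + 12) + (8). The last nonzero remainder is the constant 8 = gcd(f, a) in F_23. Back-substituting through the division chain expresses 8 = s(x)·a(x) + t(x)·f(x) with s(x) ≡ 5x^3 + 7x^2 + 15x + 4 (mod f), so (5x^3 + 7x^2 + 15x + 4)·a(x) ≡ 8 (mod f). Multiplying by 8^(-1) ≡ 3 in F_23 gives a(x)^(-1) ≡ 3·(5x^3 + 7x^2 + 15x + 4) ≡ 15x^3 + 21x^2 + 22x + 12 (mod f). Check: (19x^3 + 21x^2 + 15x)·(15x^3 + 21x^2 + 22x + 12) = 9x^6 + x^5 + 3x^4 + 16x^3 + 7x^2 + 19x ≡ 1 (mod x^4 + 15x^3 + 22x^2 + 3x + 12).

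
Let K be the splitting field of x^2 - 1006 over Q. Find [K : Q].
[K : Q] = 2

f(x) = x^2 - 1006 factors as (x - √1006)(x + √1006). The splitting field is K = Q(√1006). Since 1006 is squarefree and > 1, it is not a perfect square, so x^2 - 1006 is irreducible over Q and [Q(√1006) : Q] = 2. Hence [K : Q] = 2.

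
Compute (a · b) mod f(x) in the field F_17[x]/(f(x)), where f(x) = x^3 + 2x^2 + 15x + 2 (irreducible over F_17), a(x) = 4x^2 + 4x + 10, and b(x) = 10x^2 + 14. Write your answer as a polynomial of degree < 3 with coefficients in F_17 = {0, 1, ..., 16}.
a · b ≡ 10x^2 + 15x + 16 (mod f(x))

Multiply in F_17[x]: a(x)·b(x) = (4x^2 + 4x + 10)·(10x^2 + 14) = 6x^4 + 6x^3 + 3x^2 + 5x + 4. This has degree ≥ 3, so divide by f(x) over F_17: 6x^4 + 6x^3 + 3x^2 + 5x + 4 = (6x + 11)·(x^3 + 2x^2 + 15x + 2) + (10x^2 + 15x + 16). Hence a·b ≡ 10x^2 + 15x + 16 (mod f). (F_17[x]/(f) is a field with 17^3 = 4913 elements since f is irreducible of degree 3.)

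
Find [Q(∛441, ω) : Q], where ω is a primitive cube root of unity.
[Q(∛441, ω) : Q] = 6

[Q(∛441):Q] = 3 (min poly x^3 - 441, irreducible since 441 is not a perfect cube). [Q(ω):Q] = 2 (min poly x^2 + x + 1). Since Q(∛441) ⊂ R and ω ∉ R, we have ω ∉ Q(∛441), so x^2 + x + 1 remains irreducible over Q(∛441) and [Q(∛441, ω) : Q(∛441)] = 2. By the tower law, [Q(∛441, ω) : Q] = 3 · 2 = 6. (In fact Q(∛441, ω) is the splitting field of x^3 - 441 over Q.)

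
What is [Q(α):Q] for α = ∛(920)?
[Q(α):Q] = 3

The minimal polynomial of α is x^3 - 920, irreducible over Q since 920 is not a perfect cube (so x^3 - 920 has no rational root). Hence [Q(α):Q] = deg(m_α) = 3.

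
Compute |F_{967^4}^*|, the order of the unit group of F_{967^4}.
|F_{967^4}^*| = 874391437920

F_{967^4} has 967^4 = 874391437921 elements; its multiplicative group consists of all nonzero elements, so |F_{967^4}^*| = 874391437921 - 1 = 874391437920. (It is cyclic since any finite subgroup of the multiplicative group of a field is cyclic.)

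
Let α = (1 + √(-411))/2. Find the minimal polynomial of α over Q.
m_α(x) = x^2 - x + 103

From 2α - 1 = √(-411), squaring gives (2α - 1)^2 = -411, i.e. 4α^2 - 4α + 1 = -411, so α^2 - α + (1 + 411)/4 = 0. Since -411 ≡ 1 (mod 4), (1 + 411)/4 = 103 ∈ Z. The polynomial x^2 - x + 103 has discriminant 1 - 4·(103) = -411, which is not a perfect square in Q (d = -411 is squarefree and ≠ 1), so x^2 - x + 103 is irreducible over Q. It is the minimal polynomial of α.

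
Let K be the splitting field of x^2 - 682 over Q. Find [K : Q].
[K : Q] = 2

f(x) = x^2 - 682 factors as (x - √682)(x + √682). The splitting field is K = Q(√682). Since 682 is squarefree and > 1, it is not a perfect square, so x^2 - 682 is irreducible over Q and [Q(√682) : Q] = 2. Hence [K : Q] = 2.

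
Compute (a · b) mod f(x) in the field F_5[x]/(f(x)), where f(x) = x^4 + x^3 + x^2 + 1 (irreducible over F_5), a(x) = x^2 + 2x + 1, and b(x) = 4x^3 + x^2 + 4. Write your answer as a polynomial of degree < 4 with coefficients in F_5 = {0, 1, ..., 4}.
a · b ≡ 2x^3 + 4x + 4 (mod f(x))

Multiply in F_5[x]: a(x)·b(x) = (x^2 + 2x + 1)·(4x^3 + x^2 + 4) = 4x^5 + 4x^4 + x^3 + 3x + 4. This has degree ≥ 4, so divide by f(x) over F_5: 4x^5 + 4x^4 + x^3 + 3x + 4 = (4x)·(x^4 + x^3 + x^2 + 1) + (2x^3 + 4x + 4). Hence a·b ≡ 2x^3 + 4x + 4 (mod f). (F_5[x]/(f) is a field with 5^4 = 625 elements since f is irreducible of degree 4.)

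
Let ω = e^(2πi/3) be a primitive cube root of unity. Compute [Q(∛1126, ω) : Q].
[Q(∛1126, ω) : Q] = 6

[Q(∛1126):Q] = 3 (min poly x^3 - 1126, irreducible since 1126 is not a perfect cube). [Q(ω):Q] = 2 (min poly x^2 + x + 1). Since Q(∛1126) ⊂ R and ω ∉ R, we have ω ∉ Q(∛1126), so x^2 + x + 1 remains irreducible over Q(∛1126) and [Q(∛1126, ω) : Q(∛1126)] = 2. By the tower law, [Q(∛1126, ω) : Q] = 3 · 2 = 6. (In fact Q(∛1126, ω) is the splitting field of x^3 - 1126 over Q.)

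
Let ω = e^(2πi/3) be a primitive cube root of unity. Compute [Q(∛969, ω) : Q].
[Q(∛969, ω) : Q] = 6

[Q(∛969):Q] = 3 (min poly x^3 - 969, irreducible since 969 is not a perfect cube). [Q(ω):Q] = 2 (min poly x^2 + x + 1). Since Q(∛969) ⊂ R and ω ∉ R, we have ω ∉ Q(∛969), so x^2 + x + 1 remains irreducible over Q(∛969) and [Q(∛969, ω) : Q(∛969)] = 2. By the tower law, [Q(∛969, ω) : Q] = 3 · 2 = 6. (In fact Q(∛969, ω) is the splitting field of x^3 - 969 over Q.)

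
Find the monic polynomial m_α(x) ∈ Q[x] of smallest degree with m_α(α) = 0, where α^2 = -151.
m_α(x) = x^2 + 151

α satisfies α^2 + 151 = 0, so x^2 + 151 annihilates α. Since d = -151 is squarefree and ≠ 1, it is not a perfect square in Q, so x^2 + 151 has no rational root and is therefore irreducible over Q (a degree-2 polynomial over a field is irreducible iff it has no root). Hence m_α(x) = x^2 + 151.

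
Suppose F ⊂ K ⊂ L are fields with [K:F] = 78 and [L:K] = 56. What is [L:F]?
[L:F] = 4368

The tower law says that for any tower of field extensions F ⊂ K ⊂ L with finite degrees, [L:F] = [L:K] · [K:F]. Here this gives [L:F] = 56 · 78 = 4368.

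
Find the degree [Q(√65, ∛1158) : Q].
[Q(√65, ∛1158) : Q] = 6

Let L = Q(√65, ∛1158). Since Q(√65) ⊂ L and [Q(√65):Q] = 2, the tower law gives 2 | [L:Q]. Likewise Q(∛1158) ⊂ L with [Q(∛1158):Q] = 3 (because 1158 is not a perfect cube), so 3 | [L:Q]. As gcd(2,3) = 1, [L:Q] is divisible by 6. Conversely L is generated over Q by √65 and ∛1158, so [L:Q] ≤ 2·3 = 6. Therefore [Q(√65, ∛1158) : Q] = 6.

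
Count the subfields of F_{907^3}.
F_{907^3} has 2 subfields

The subfields of F_{p^n} are exactly the fields F_{p^d} for d | n (each is the fixed field of the unique index-d subgroup of Gal(F_{p^n}/F_p) ≅ Z/nZ). The divisors of n = 3 are {1, 3}, giving 2 subfields: F_{907^1}, F_{907^3}.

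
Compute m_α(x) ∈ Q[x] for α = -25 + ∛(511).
m_α(x) = x^3 + 75x^2 + 1875x + 15114

Set β = α + 25 = ∛(511), so β^3 = 511. Then (α + 25)^3 - 511 = 0, i.e. α is a root of g(x) = (x + 25)^3 - 511 = x^3 + 75x^2 + 1875x + 15114. Since g(x) = h(x + 25) where h(x) = x^3 - 511, and h is irreducible over Q (because 511 is not a perfect cube, so h has no rational root, and a monic cubic with no rational root is irreducible), g is also irreducible (irreducibility is preserved under the substitution x → x + 25). Hence m_α(x) = x^3 + 75x^2 + 1875x + 15114.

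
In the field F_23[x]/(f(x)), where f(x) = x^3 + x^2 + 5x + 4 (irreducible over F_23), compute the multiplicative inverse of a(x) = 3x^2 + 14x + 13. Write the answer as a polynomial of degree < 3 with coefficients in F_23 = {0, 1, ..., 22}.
a(x)^(-1) ≡ 11x^2 + 2x + 2 (mod f(x))

Since f is irreducible over F_23, F_23[x]/(f) is a field and a(x) ≠ 0 has an inverse. Apply the extended Euclidean algorithm to f(x) and a(x) in F_23[x]: f(x) = (8x + 9)·a(x) + (5x + 2);  a(x) = (19x + 9)·(5x + 2) + (18). The last nonzero remainder is the constant 18 = gcd(f, a) in F_23. Back-substituting through the division chain expresses 18 = s(x)·a(x) + t(x)·f(x) with s(x) ≡ 14x^2 + 13x + 13 (mod f), so (14x^2 + 13x + 13)·a(x) ≡ 18 (mod f). Multiplying by 18^(-1) ≡ 9 in F_23 gives a(x)^(-1) ≡ 9·(14x^2 + 13x + 13) ≡ 11x^2 + 2x + 2 (mod f). Check: (3x^2 + 14x + 13)·(11x^2 + 2x + 2) = 10x^4 + 22x^3 + 16x^2 + 8x + 3 ≡ 1 (mod x^3 + x^2 + 5x + 4).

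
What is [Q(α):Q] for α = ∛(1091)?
[Q(α):Q] = 3

The minimal polynomial of α is x^3 - 1091, irreducible over Q since 1091 is not a perfect cube (so x^3 - 1091 has no rational root). Hence [Q(α):Q] = deg(m_α) = 3.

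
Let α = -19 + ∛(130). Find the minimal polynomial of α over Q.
m_α(x) = x^3 + 57x^2 + 1083x + 6729

Set β = α + 19 = ∛(130), so β^3 = 130. Then (α + 19)^3 - 130 = 0, i.e. α is a root of g(x) = (x + 19)^3 - 130 = x^3 + 57x^2 + 1083x + 6729. Since g(x) = h(x + 19) where h(x) = x^3 - 130, and h is irreducible over Q (because 130 is not a perfect cube, so h has no rational root, and a monic cubic with no rational root is irreducible), g is also irreducible (irreducibility is preserved under the substitution x → x + 19). Hence m_α(x) = x^3 + 57x^2 + 1083x + 6729.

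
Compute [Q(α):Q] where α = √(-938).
[Q(α):Q] = 2

[Q(α):Q] equals the degree of the minimal polynomial of α. Here α^2 = -938 and x^2 + 938 is irreducible (d = -938 is squarefree, ≠ 1, hence not a square), so deg(m_α) = 2. Thus [Q(α):Q] = 2.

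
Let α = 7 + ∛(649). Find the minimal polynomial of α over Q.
m_α(x) = x^3 - 21x^2 + 147x - 992

Set β = α - 7 = ∛(649), so β^3 = 649. Then (α - 7)^3 - 649 = 0, i.e. α is a root of g(x) = (x - 7)^3 - 649 = x^3 - 21x^2 + 147x - 992. Since g(x) = h(x - 7) where h(x) = x^3 - 649, and h is irreducible over Q (because 649 is not a perfect cube, so h has no rational root, and a monic cubic with no rational root is irreducible), g is also irreducible (irreducibility is preserved under the substitution x → x - 7). Hence m_α(x) = x^3 - 21x^2 + 147x - 992.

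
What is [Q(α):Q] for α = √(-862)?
[Q(α):Q] = 2

[Q(α):Q] equals the degree of the minimal polynomial of α. Here α^2 = -862 and x^2 + 862 is irreducible (d = -862 is squarefree, ≠ 1, hence not a square), so deg(m_α) = 2. Thus [Q(α):Q] = 2.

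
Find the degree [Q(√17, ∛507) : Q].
[Q(√17, ∛507) : Q] = 6

Let L = Q(√17, ∛507). Since Q(√17) ⊂ L and [Q(√17):Q] = 2, the tower law gives 2 | [L:Q]. Likewise Q(∛507) ⊂ L with [Q(∛507):Q] = 3 (because 507 is not a perfect cube), so 3 | [L:Q]. As gcd(2,3) = 1, [L:Q] is divisible by 6. Conversely L is generated over Q by √17 and ∛507, so [L:Q] ≤ 2·3 = 6. Therefore [Q(√17, ∛507) : Q] = 6.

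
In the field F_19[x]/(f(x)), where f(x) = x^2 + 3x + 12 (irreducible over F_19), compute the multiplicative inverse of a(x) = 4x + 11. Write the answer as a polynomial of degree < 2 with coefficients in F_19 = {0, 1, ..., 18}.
a(x)^(-1) ≡ 11x + 17 (mod f(x))

Since f is irreducible over F_19, F_19[x]/(f) is a field and a(x) ≠ 0 has an inverse. Apply the extended Euclidean algorithm to f(x) and a(x) in F_19[x]: f(x) = (5x + 6)·a(x) + (3). The last nonzero remainder is the constant 3 = gcd(f, a) in F_19. Back-substituting through the division chain expresses 3 = s(x)·a(x) + t(x)·f(x) with s(x) ≡ 14x + 13 (mod f), so (14x + 13)·a(x) ≡ 3 (mod f). Multiplying by 3^(-1) ≡ 13 in F_19 gives a(x)^(-1) ≡ 13·(14x + 13) ≡ 11x + 17 (mod f). Check: (4x + 11)·(11x + 17) = 6x^2 + 18x + 16 ≡ 1 (mod x^2 + 3x + 12).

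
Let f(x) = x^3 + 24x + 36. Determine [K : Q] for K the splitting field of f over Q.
[K : Q] = 6

By the rational root test, any rational root of the monic integer polynomial f(x) = x^3 + 24x + 36 must be an integer dividing the constant term 36, i.e. one of ±{1, 2, 3, 4, 6, 9, 12, 18, 36}. Evaluating: f(1) = 61, f(-1) = 11, f(2) = 92, f(-2) = -20, f(3) = 135, f(-3) = -63, f(4) = 196, f(-4) = -124, f(6) = 396, f(-6) = -324, f(9) = 981, f(-9) = -909, f(12) = 2052, f(-12) = -1980, f(18) = 6300, f(-18) = -6228, f(36) = 47556, f(-36) = -47484; none is 0, so f has no rational root and is therefore irreducible over Q (a cubic with no linear factor over a field is irreducible). For an irreducible cubic, the Galois group is A_3 or S_3 according as the discriminant disc(f) = -4a^3 - 27b^2 = -4·(24)^3 - 27·(36)^2 = -90288 is or is not a square in Q. Here disc(f) = -90288 is not a perfect square in Q, so the Galois group of f over Q is not contained in A_3 and must be all of S_3. The splitting field has degree |S_3| = 6 over Q, so [K : Q] = 6.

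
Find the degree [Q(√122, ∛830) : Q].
[Q(√122, ∛830) : Q] = 6

Let L = Q(√122, ∛830). Since Q(√122) ⊂ L and [Q(√122):Q] = 2, the tower law gives 2 | [L:Q]. Likewise Q(∛830) ⊂ L with [Q(∛830):Q] = 3 (because 830 is not a perfect cube), so 3 | [L:Q]. As gcd(2,3) = 1, [L:Q] is divisible by 6. Conversely L is generated over Q by √122 and ∛830, so [L:Q] ≤ 2·3 = 6. Therefore [Q(√122, ∛830) : Q] = 6.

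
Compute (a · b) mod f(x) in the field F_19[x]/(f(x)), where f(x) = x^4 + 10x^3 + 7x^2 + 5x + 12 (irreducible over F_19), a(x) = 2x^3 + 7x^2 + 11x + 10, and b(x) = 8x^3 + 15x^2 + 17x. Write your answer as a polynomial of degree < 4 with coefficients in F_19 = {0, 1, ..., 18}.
a · b ≡ 4x^3 + 2x^2 + 13x (mod f(x))

Multiply in F_19[x]: a(x)·b(x) = (2x^3 + 7x^2 + 11x + 10)·(8x^3 + 15x^2 + 17x) = 16x^6 + 10x^5 + 18x^4 + 3x^3 + 14x^2 + 18x. This has degree ≥ 4, so divide by f(x) over F_19: 16x^6 + 10x^5 + 18x^4 + 3x^3 + 14x^2 + 18x = (16x^2 + 2x)·(x^4 + 10x^3 + 7x^2 + 5x + 12) + (4x^3 + 2x^2 + 13x). Hence a·b ≡ 4x^3 + 2x^2 + 13x (mod f). (F_19[x]/(f) is a field with 19^4 = 130321 elements since f is irreducible of degree 4.)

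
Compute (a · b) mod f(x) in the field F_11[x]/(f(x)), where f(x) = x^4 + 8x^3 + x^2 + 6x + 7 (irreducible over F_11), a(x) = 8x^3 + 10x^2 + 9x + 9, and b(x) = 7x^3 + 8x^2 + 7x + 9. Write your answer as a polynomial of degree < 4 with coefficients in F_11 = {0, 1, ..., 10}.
a · b ≡ 3x^3 + 8x^2 + 8x + 9 (mod f(x))

Multiply in F_11[x]: a(x)·b(x) = (8x^3 + 10x^2 + 9x + 9)·(7x^3 + 8x^2 + 7x + 9) = x^6 + 2x^5 + x^4 + 2x^3 + 5x^2 + x + 4. This has degree ≥ 4, so divide by f(x) over F_11: x^6 + 2x^5 + x^4 + 2x^3 + 5x^2 + x + 4 = (x^2 + 5x + 4)·(x^4 + 8x^3 + x^2 + 6x + 7) + (3x^3 + 8x^2 + 8x + 9). Hence a·b ≡ 3x^3 + 8x^2 + 8x + 9 (mod f). (F_11[x]/(f) is a field with 11^4 = 14641 elements since f is irreducible of degree 4.)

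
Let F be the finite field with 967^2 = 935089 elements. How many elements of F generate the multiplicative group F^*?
There are φ(935088) = 232320 primitive elements

F_q^* is cyclic of order q - 1 = 935088. A cyclic group of order m has exactly φ(m) generators. Here m = 935088 = 2^4 · 3 · 7 · 11^2 · 23, so the number of primitive elements is φ(935088) = 232320.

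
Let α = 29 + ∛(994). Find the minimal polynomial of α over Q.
m_α(x) = x^3 - 87x^2 + 2523x - 25383

Set β = α - 29 = ∛(994), so β^3 = 994. Then (α - 29)^3 - 994 = 0, i.e. α is a root of g(x) = (x - 29)^3 - 994 = x^3 - 87x^2 + 2523x - 25383. Since g(x) = h(x - 29) where h(x) = x^3 - 994, and h is irreducible over Q (because 994 is not a perfect cube, so h has no rational root, and a monic cubic with no rational root is irreducible), g is also irreducible (irreducibility is preserved under the substitution x → x - 29). Hence m_α(x) = x^3 - 87x^2 + 2523x - 25383.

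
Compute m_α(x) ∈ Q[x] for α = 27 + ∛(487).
m_α(x) = x^3 - 81x^2 + 2187x - 20170

Set β = α - 27 = ∛(487), so β^3 = 487. Then (α - 27)^3 - 487 = 0, i.e. α is a root of g(x) = (x - 27)^3 - 487 = x^3 - 81x^2 + 2187x - 20170. Since g(x) = h(x - 27) where h(x) = x^3 - 487, and h is irreducible over Q (because 487 is not a perfect cube, so h has no rational root, and a monic cubic with no rational root is irreducible), g is also irreducible (irreducibility is preserved under the substitution x → x - 27). Hence m_α(x) = x^3 - 81x^2 + 2187x - 20170.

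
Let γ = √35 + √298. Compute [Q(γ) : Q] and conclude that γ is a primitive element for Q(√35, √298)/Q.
[Q(γ) : Q] = 4 (equivalently, Q(γ) = Q(√35, √298))

Obviously Q(γ) ⊆ Q(√35, √298), and [Q(√35, √298):Q] = 4 (since 35, 298 are distinct squarefree integers > 1 with 10430 not a perfect square). To show equality we compute the minimal polynomial of γ. From γ = √35 + √298: γ^2 = 35 + 2√(10430) + 298 = 333 + 2√(10430), so γ^2 - 333 = 2√(10430); squaring, (γ^2 - 333)^2 = 4·10430, i.e. γ^4 - 666γ^2 + 110889 - 41720 = 0, i.e. γ^4 - 666γ^2 + 69169 = 0. So γ is a root of x^4 - 666x^2 + 69169. This polynomial is irreducible over Q: it has no rational root (each ±√35 ± √298 is irrational), and any factorization into two quadratics over Q would force √(10430) ∈ Q (pairing opposite roots) or √35, √298 ∈ Q (other pairings), all impossible. Hence [Q(γ):Q] = 4 = [Q(√35, √298):Q], so Q(γ) = Q(√35, √298).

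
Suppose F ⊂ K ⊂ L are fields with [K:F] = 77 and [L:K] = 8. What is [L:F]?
[L:F] = 616

The tower law says that for any tower of field extensions F ⊂ K ⊂ L with finite degrees, [L:F] = [L:K] · [K:F]. Here this gives [L:F] = 8 · 77 = 616.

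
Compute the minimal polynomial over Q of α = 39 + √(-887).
m_α(x) = x^2 - 78x + 2408

From α - 39 = √(-887), squaring gives (α - 39)^2 = -887, i.e. α^2 - 78α + 1521 = -887, so α^2 - 78α + 2408 = 0. The discriminant of x^2 - 78x + 2408 is (-78)^2 - 4·(2408) = 6084 - 9632 = -3548, and 4·(-887) is not a perfect square in Q since -887 is squarefree and ≠ 1. Hence x^2 - 78x + 2408 is irreducible over Q and is the minimal polynomial of α.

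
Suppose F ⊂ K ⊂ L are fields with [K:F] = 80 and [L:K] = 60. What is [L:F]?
[L:F] = 4800

The tower law says that for any tower of field extensions F ⊂ K ⊂ L with finite degrees, [L:F] = [L:K] · [K:F]. Here this gives [L:F] = 60 · 80 = 4800.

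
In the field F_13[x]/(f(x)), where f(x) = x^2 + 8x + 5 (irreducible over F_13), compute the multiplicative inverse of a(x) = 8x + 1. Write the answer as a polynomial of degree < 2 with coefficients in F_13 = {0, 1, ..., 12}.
a(x)^(-1) ≡ 7x + 8 (mod f(x))

Since f is irreducible over F_13, F_13[x]/(f) is a field and a(x) ≠ 0 has an inverse. Apply the extended Euclidean algorithm to f(x) and a(x) in F_13[x]: f(x) = (5x + 2)·a(x) + (3). The last nonzero remainder is the constant 3 = gcd(f, a) in F_13. Back-substituting through the division chain expresses 3 = s(x)·a(x) + t(x)·f(x) with s(x) ≡ 8x + 11 (mod f), so (8x + 11)·a(x) ≡ 3 (mod f). Multiplying by 3^(-1) ≡ 9 in F_13 gives a(x)^(-1) ≡ 9·(8x + 11) ≡ 7x + 8 (mod f). Check: (8x + 1)·(7x + 8) = 4x^2 + 6x + 8 ≡ 1 (mod x^2 + 8x + 5).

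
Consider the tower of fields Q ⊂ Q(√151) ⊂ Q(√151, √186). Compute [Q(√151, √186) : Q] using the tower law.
[Q(√151, √186) : Q] = 4

[Q(√151):Q] = 2 (min poly x^2 - 151, irreducible since 151 is squarefree > 1). For the top step, suppose √186 ∈ Q(√151), say √186 = c + d√151 with c, d ∈ Q. Squaring: 186 = c^2 + 151d^2 + 2cd√151. Since √151 ∉ Q this forces 2cd = 0. If d = 0 then √186 = c ∈ Q, contradicting 186 squarefree > 1. If c = 0 then 186 = 151d^2, so 151·186 = (151d)^2 is a perfect square in Q — but 151·186 = 28086 is not a perfect square (since 151 and 186 are distinct squarefree integers). Contradiction. Hence √186 ∉ Q(√151), so x^2 - 186 stays irreducible over Q(√151) and [Q(√151, √186) : Q(√151)] = 2. By the tower law, [Q(√151, √186) : Q] = 2 · 2 = 4.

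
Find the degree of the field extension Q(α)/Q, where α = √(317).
[Q(α):Q] = 2

[Q(α):Q] equals the degree of the minimal polynomial of α. Here α^2 = 317 and x^2 - 317 is irreducible (d = 317 is squarefree, ≠ 1, hence not a square), so deg(m_α) = 2. Thus [Q(α):Q] = 2.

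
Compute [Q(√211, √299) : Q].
[Q(√211, √299) : Q] = 4

[Q(√211):Q] = 2 (min poly x^2 - 211, irreducible since 211 is squarefree > 1). For the top step, suppose √299 ∈ Q(√211), say √299 = c + d√211 with c, d ∈ Q. Squaring: 299 = c^2 + 211d^2 + 2cd√211. Since √211 ∉ Q this forces 2cd = 0. If d = 0 then √299 = c ∈ Q, contradicting 299 squarefree > 1. If c = 0 then 299 = 211d^2, so 211·299 = (211d)^2 is a perfect square in Q — but 211·299 = 63089 is not a perfect square (since 211 and 299 are distinct squarefree integers). Contradiction. Hence √299 ∉ Q(√211), so x^2 - 299 stays irreducible over Q(√211) and [Q(√211, √299) : Q(√211)] = 2. By the tower law, [Q(√211, √299) : Q] = 2 · 2 = 4.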